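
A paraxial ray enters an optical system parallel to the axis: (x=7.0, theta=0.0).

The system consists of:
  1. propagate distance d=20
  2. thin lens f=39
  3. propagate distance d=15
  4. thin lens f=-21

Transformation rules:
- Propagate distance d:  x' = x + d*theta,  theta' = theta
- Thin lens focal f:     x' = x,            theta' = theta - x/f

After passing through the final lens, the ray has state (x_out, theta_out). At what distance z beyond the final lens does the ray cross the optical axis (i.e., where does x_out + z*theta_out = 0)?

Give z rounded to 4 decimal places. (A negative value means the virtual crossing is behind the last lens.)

Answer: -168.0000

Derivation:
Initial: x=7.0000 theta=0.0000
After 1 (propagate distance d=20): x=7.0000 theta=0.0000
After 2 (thin lens f=39): x=7.0000 theta=-7/39 (≈-0.1795)
After 3 (propagate distance d=15): x=56/13 (≈4.3077) theta=-7/39 (≈-0.1795)
After 4 (thin lens f=-21): x=56/13 (≈4.3077) theta=1/39 (≈0.0256)
z_focus = -x_out/theta_out = -(56/13)/(1/39) = -168.0000
Rounded to 4 decimal places: z = -168.0000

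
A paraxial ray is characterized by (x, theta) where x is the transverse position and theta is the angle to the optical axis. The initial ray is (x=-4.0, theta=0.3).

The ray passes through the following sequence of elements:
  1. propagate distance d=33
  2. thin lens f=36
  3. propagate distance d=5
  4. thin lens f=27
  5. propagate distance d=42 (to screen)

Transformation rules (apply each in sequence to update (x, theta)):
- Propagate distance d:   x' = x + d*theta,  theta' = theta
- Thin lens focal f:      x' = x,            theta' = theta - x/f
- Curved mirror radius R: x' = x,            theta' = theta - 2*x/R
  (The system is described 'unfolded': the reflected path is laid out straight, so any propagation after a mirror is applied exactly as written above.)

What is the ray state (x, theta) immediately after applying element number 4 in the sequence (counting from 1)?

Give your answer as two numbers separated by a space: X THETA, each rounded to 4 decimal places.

Answer: 6.5806 -0.1076

Derivation:
Initial: x=-4.0000 theta=0.3000
After 1 (propagate distance d=33): x=5.9000 theta=0.3000
After 2 (thin lens f=36): x=5.9000 theta=49/360 (≈0.1361)
After 3 (propagate distance d=5): x=2369/360 (≈6.5806) theta=49/360 (≈0.1361)
After 4 (thin lens f=27): x=2369/360 (≈6.5806) theta=-523/4860 (≈-0.1076)
Rounded to 4 decimal places: x = 6.5806, theta = -0.1076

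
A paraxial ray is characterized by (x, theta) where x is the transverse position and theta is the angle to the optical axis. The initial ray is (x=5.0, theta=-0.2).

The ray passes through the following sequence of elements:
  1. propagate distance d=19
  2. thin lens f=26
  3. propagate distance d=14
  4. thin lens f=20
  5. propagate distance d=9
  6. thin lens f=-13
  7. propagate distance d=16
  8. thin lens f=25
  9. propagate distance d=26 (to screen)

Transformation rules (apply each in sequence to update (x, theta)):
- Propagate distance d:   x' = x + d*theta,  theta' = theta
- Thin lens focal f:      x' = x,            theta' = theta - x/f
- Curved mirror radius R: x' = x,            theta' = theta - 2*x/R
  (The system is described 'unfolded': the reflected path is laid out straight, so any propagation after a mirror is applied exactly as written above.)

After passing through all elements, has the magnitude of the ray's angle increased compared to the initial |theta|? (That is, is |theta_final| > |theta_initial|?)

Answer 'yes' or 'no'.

Answer: no

Derivation:
Initial: x=5.0000 theta=-0.2000
After 1 (propagate distance d=19): x=1.2000 theta=-0.2000
After 2 (thin lens f=26): x=1.2000 theta=-16/65 (≈-0.2462)
After 3 (propagate distance d=14): x=-146/65 (≈-2.2462) theta=-16/65 (≈-0.2462)
After 4 (thin lens f=20): x=-146/65 (≈-2.2462) theta=-87/650 (≈-0.1338)
After 5 (propagate distance d=9): x=-2243/650 (≈-3.4508) theta=-87/650 (≈-0.1338)
After 6 (thin lens f=-13): x=-2243/650 (≈-3.4508) theta=-1687/4225 (≈-0.3993)
After 7 (propagate distance d=16): x=-83143/8450 (≈-9.8394) theta=-1687/4225 (≈-0.3993)
After 8 (thin lens f=25): x=-83143/8450 (≈-9.8394) theta=-1207/211250 (≈-0.0057)
After 9 (propagate distance d=26 (to screen)): x=-2109957/211250 (≈-9.9880) theta=-1207/211250 (≈-0.0057)
|theta_initial|=0.2000 |theta_final|=1207/211250 (≈0.0057) -> not increased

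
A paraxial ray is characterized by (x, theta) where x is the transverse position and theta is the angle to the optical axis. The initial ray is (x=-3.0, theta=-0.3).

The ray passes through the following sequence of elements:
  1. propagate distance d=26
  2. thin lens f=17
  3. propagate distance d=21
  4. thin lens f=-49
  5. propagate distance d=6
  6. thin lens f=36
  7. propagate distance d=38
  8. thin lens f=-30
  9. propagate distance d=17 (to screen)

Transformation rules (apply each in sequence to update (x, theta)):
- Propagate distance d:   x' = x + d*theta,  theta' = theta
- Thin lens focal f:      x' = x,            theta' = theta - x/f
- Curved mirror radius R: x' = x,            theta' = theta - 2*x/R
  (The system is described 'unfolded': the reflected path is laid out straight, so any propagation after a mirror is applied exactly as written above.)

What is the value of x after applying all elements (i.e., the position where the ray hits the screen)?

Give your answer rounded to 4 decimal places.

Answer: 21.0247

Derivation:
Initial: x=-3.0000 theta=-0.3000
After 1 (propagate distance d=26): x=-10.8000 theta=-0.3000
After 2 (thin lens f=17): x=-10.8000 theta=57/170 (≈0.3353)
After 3 (propagate distance d=21): x=-639/170 (≈-3.7588) theta=57/170 (≈0.3353)
After 4 (thin lens f=-49): x=-639/170 (≈-3.7588) theta=1077/4165 (≈0.2586)
After 5 (propagate distance d=6): x=-18387/8330 (≈-2.2073) theta=1077/4165 (≈0.2586)
After 6 (thin lens f=36): x=-18387/8330 (≈-2.2073) theta=627/1960 (≈0.3199)
After 7 (propagate distance d=38): x=165747/16660 (≈9.9488) theta=627/1960 (≈0.3199)
After 8 (thin lens f=-30): x=165747/16660 (≈9.9488) theta=13568/20825 (≈0.6515)
After 9 (propagate distance d=17 (to screen)): x=1751359/83300 (≈21.0247) theta=13568/20825 (≈0.6515)
Rounded to 4 decimal places: x = 21.0247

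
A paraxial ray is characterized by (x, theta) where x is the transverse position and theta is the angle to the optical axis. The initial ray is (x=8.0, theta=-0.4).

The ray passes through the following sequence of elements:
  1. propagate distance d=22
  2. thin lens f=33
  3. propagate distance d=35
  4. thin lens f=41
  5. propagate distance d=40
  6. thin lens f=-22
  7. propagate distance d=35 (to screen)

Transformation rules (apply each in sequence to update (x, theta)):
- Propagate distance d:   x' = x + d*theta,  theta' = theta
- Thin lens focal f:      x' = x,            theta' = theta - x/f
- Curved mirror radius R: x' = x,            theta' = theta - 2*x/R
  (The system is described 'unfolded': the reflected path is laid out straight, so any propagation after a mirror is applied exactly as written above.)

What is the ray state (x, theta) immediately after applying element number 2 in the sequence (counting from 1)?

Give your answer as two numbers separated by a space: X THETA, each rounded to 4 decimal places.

Answer: -0.8000 -0.3758

Derivation:
Initial: x=8.0000 theta=-0.4000
After 1 (propagate distance d=22): x=-0.8000 theta=-0.4000
After 2 (thin lens f=33): x=-0.8000 theta=-62/165 (≈-0.3758)
Rounded to 4 decimal places: x = -0.8000, theta = -0.3758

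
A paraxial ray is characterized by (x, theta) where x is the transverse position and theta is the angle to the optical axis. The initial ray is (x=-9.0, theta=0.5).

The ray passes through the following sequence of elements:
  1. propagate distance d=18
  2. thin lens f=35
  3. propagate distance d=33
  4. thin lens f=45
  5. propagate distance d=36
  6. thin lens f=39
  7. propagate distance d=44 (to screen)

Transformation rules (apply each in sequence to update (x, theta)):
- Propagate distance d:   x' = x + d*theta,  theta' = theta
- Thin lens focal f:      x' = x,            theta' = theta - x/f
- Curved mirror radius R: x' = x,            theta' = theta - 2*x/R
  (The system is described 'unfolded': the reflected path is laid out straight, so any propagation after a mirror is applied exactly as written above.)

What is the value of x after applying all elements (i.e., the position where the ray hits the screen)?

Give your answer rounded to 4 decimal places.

Initial: x=-9.0000 theta=0.5000
After 1 (propagate distance d=18): x=0.0000 theta=0.5000
After 2 (thin lens f=35): x=0.0000 theta=0.5000
After 3 (propagate distance d=33): x=16.5000 theta=0.5000
After 4 (thin lens f=45): x=16.5000 theta=2/15 (≈0.1333)
After 5 (propagate distance d=36): x=21.3000 theta=2/15 (≈0.1333)
After 6 (thin lens f=39): x=21.3000 theta=-161/390 (≈-0.4128)
After 7 (propagate distance d=44 (to screen)): x=1223/390 (≈3.1359) theta=-161/390 (≈-0.4128)
Rounded to 4 decimal places: x = 3.1359

Answer: 3.1359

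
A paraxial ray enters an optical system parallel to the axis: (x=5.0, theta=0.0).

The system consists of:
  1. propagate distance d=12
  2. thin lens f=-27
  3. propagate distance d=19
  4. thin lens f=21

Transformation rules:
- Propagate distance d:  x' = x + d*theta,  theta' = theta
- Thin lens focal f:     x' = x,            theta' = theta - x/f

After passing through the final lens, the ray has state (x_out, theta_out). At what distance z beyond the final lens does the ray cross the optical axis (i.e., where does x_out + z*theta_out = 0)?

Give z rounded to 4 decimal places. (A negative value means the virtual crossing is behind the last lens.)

Initial: x=5.0000 theta=0.0000
After 1 (propagate distance d=12): x=5.0000 theta=0.0000
After 2 (thin lens f=-27): x=5.0000 theta=5/27 (≈0.1852)
After 3 (propagate distance d=19): x=230/27 (≈8.5185) theta=5/27 (≈0.1852)
After 4 (thin lens f=21): x=230/27 (≈8.5185) theta=-125/567 (≈-0.2205)
z_focus = -x_out/theta_out = -(230/27)/(-125/567) = 38.6400
Rounded to 4 decimal places: z = 38.6400

Answer: 38.6400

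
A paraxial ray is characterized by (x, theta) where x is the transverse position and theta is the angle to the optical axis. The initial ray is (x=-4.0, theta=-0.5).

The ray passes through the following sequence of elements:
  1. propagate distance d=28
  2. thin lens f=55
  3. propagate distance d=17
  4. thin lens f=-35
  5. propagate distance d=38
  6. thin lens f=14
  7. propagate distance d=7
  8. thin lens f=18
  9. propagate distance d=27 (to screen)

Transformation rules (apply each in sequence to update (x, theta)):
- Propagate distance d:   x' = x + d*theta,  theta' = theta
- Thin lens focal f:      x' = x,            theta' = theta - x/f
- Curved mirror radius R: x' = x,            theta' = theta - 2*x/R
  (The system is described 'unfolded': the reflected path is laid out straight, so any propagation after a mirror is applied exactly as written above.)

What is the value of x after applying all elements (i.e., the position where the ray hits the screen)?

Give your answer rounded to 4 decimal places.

Answer: 91.3153

Derivation:
Initial: x=-4.0000 theta=-0.5000
After 1 (propagate distance d=28): x=-18.0000 theta=-0.5000
After 2 (thin lens f=55): x=-18.0000 theta=-19/110 (≈-0.1727)
After 3 (propagate distance d=17): x=-2303/110 (≈-20.9364) theta=-19/110 (≈-0.1727)
After 4 (thin lens f=-35): x=-2303/110 (≈-20.9364) theta=-212/275 (≈-0.7709)
After 5 (propagate distance d=38): x=-27627/550 (≈-50.2309) theta=-212/275 (≈-0.7709)
After 6 (thin lens f=14): x=-27627/550 (≈-50.2309) theta=21691/7700 (≈2.8170)
After 7 (propagate distance d=7): x=-33563/1100 (≈-30.5118) theta=21691/7700 (≈2.8170)
After 8 (thin lens f=18): x=-33563/1100 (≈-30.5118) theta=625379/138600 (≈4.5121)
After 9 (propagate distance d=27 (to screen)): x=281251/3080 (≈91.3153) theta=625379/138600 (≈4.5121)
Rounded to 4 decimal places: x = 91.3153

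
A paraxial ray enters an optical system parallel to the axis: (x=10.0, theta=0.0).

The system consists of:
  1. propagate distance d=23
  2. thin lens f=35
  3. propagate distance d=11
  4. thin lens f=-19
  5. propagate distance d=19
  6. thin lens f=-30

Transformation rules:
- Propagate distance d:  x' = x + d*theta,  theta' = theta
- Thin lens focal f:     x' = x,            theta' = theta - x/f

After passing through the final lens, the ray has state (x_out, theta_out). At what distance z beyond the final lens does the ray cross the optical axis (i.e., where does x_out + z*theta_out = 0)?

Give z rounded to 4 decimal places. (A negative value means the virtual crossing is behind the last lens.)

Initial: x=10.0000 theta=0.0000
After 1 (propagate distance d=23): x=10.0000 theta=0.0000
After 2 (thin lens f=35): x=10.0000 theta=-2/7 (≈-0.2857)
After 3 (propagate distance d=11): x=48/7 (≈6.8571) theta=-2/7 (≈-0.2857)
After 4 (thin lens f=-19): x=48/7 (≈6.8571) theta=10/133 (≈0.0752)
After 5 (propagate distance d=19): x=58/7 (≈8.2857) theta=10/133 (≈0.0752)
After 6 (thin lens f=-30): x=58/7 (≈8.2857) theta=701/1995 (≈0.3514)
z_focus = -x_out/theta_out = -(58/7)/(701/1995) = -16530/701 ≈ -23.5806
Rounded to 4 decimal places: z = -23.5806

Answer: -23.5806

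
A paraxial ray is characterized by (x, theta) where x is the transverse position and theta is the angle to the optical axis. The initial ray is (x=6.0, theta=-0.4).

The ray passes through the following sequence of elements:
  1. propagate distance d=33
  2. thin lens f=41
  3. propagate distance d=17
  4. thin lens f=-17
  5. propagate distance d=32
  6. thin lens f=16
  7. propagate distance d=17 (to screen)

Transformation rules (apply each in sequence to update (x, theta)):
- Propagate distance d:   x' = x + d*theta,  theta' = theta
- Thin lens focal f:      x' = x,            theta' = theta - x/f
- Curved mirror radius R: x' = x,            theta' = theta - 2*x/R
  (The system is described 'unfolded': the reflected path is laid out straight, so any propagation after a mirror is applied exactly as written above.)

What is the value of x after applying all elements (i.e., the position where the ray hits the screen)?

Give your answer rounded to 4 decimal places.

Answer: -12.3962

Derivation:
Initial: x=6.0000 theta=-0.4000
After 1 (propagate distance d=33): x=-7.2000 theta=-0.4000
After 2 (thin lens f=41): x=-7.2000 theta=-46/205 (≈-0.2244)
After 3 (propagate distance d=17): x=-2258/205 (≈-11.0146) theta=-46/205 (≈-0.2244)
After 4 (thin lens f=-17): x=-2258/205 (≈-11.0146) theta=-608/697 (≈-0.8723)
After 5 (propagate distance d=32): x=-135666/3485 (≈-38.9286) theta=-608/697 (≈-0.8723)
After 6 (thin lens f=16): x=-135666/3485 (≈-38.9286) theta=43513/27880 (≈1.5607)
After 7 (propagate distance d=17 (to screen)): x=-345607/27880 (≈-12.3962) theta=43513/27880 (≈1.5607)
Rounded to 4 decimal places: x = -12.3962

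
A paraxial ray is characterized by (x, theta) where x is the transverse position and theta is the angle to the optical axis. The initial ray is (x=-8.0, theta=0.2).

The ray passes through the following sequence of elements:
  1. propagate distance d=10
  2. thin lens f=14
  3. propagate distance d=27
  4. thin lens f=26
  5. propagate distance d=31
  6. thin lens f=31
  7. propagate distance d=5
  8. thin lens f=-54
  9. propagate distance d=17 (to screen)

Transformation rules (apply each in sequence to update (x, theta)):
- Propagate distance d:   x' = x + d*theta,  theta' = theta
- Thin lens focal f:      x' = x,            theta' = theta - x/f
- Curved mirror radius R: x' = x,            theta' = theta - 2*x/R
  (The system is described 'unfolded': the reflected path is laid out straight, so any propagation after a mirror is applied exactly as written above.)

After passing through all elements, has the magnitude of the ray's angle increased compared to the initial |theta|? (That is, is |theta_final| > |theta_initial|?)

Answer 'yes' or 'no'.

Initial: x=-8.0000 theta=0.2000
After 1 (propagate distance d=10): x=-6.0000 theta=0.2000
After 2 (thin lens f=14): x=-6.0000 theta=22/35 (≈0.6286)
After 3 (propagate distance d=27): x=384/35 (≈10.9714) theta=22/35 (≈0.6286)
After 4 (thin lens f=26): x=384/35 (≈10.9714) theta=94/455 (≈0.2066)
After 5 (propagate distance d=31): x=7906/455 (≈17.3758) theta=94/455 (≈0.2066)
After 6 (thin lens f=31): x=7906/455 (≈17.3758) theta=-384/1085 (≈-0.3539)
After 7 (propagate distance d=5): x=220126/14105 (≈15.6062) theta=-384/1085 (≈-0.3539)
After 8 (thin lens f=-54): x=220126/14105 (≈15.6062) theta=-24721/380835 (≈-0.0649)
After 9 (propagate distance d=17 (to screen)): x=1104629/76167 (≈14.5027) theta=-24721/380835 (≈-0.0649)
|theta_initial|=0.2000 |theta_final|=24721/380835 (≈0.0649) -> not increased

Answer: no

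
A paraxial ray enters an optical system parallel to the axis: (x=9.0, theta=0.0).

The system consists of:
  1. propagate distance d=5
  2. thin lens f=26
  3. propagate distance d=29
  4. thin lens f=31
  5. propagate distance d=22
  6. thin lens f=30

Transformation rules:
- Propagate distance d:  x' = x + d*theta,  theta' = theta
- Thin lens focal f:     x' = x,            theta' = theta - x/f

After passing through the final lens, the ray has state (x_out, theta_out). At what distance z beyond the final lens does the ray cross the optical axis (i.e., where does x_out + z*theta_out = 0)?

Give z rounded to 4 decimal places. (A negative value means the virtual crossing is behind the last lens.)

Answer: -162.3664

Derivation:
Initial: x=9.0000 theta=0.0000
After 1 (propagate distance d=5): x=9.0000 theta=0.0000
After 2 (thin lens f=26): x=9.0000 theta=-9/26 (≈-0.3462)
After 3 (propagate distance d=29): x=-27/26 (≈-1.0385) theta=-9/26 (≈-0.3462)
After 4 (thin lens f=31): x=-27/26 (≈-1.0385) theta=-126/403 (≈-0.3127)
After 5 (propagate distance d=22): x=-6381/806 (≈-7.9169) theta=-126/403 (≈-0.3127)
After 6 (thin lens f=30): x=-6381/806 (≈-7.9169) theta=-393/8060 (≈-0.0488)
z_focus = -x_out/theta_out = -(-6381/806)/(-393/8060) = -21270/131 ≈ -162.3664
Rounded to 4 decimal places: z = -162.3664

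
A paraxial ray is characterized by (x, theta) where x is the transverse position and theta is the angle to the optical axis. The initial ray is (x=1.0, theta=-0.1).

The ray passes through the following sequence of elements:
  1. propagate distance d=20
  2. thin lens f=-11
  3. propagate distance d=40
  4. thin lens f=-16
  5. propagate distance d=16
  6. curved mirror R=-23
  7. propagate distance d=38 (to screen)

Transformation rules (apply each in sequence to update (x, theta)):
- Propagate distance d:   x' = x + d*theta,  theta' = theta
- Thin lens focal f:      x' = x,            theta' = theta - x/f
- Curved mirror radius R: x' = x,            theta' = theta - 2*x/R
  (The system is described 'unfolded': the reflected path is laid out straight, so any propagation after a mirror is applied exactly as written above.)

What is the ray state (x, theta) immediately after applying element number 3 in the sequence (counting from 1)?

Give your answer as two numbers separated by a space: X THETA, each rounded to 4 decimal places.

Answer: -8.6364 -0.1909

Derivation:
Initial: x=1.0000 theta=-0.1000
After 1 (propagate distance d=20): x=-1.0000 theta=-0.1000
After 2 (thin lens f=-11): x=-1.0000 theta=-21/110 (≈-0.1909)
After 3 (propagate distance d=40): x=-95/11 (≈-8.6364) theta=-21/110 (≈-0.1909)
Rounded to 4 decimal places: x = -8.6364, theta = -0.1909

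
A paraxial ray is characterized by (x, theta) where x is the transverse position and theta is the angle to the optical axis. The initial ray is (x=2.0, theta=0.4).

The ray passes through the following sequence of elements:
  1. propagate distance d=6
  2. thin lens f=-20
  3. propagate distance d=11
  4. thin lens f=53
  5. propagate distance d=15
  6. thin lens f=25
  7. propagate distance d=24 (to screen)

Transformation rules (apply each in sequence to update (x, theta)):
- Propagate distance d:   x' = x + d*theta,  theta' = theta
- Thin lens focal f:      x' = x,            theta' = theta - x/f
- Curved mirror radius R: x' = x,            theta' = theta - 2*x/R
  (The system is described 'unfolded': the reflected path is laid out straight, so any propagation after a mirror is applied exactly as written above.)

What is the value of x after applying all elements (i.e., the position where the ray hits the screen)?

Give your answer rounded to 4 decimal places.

Answer: 10.4930

Derivation:
Initial: x=2.0000 theta=0.4000
After 1 (propagate distance d=6): x=4.4000 theta=0.4000
After 2 (thin lens f=-20): x=4.4000 theta=0.6200
After 3 (propagate distance d=11): x=11.2200 theta=0.6200
After 4 (thin lens f=53): x=11.2200 theta=541/1325 (≈0.4083)
After 5 (propagate distance d=15): x=45963/2650 (≈17.3445) theta=541/1325 (≈0.4083)
After 6 (thin lens f=25): x=45963/2650 (≈17.3445) theta=-18913/66250 (≈-0.2855)
After 7 (propagate distance d=24 (to screen)): x=695163/66250 (≈10.4930) theta=-18913/66250 (≈-0.2855)
Rounded to 4 decimal places: x = 10.4930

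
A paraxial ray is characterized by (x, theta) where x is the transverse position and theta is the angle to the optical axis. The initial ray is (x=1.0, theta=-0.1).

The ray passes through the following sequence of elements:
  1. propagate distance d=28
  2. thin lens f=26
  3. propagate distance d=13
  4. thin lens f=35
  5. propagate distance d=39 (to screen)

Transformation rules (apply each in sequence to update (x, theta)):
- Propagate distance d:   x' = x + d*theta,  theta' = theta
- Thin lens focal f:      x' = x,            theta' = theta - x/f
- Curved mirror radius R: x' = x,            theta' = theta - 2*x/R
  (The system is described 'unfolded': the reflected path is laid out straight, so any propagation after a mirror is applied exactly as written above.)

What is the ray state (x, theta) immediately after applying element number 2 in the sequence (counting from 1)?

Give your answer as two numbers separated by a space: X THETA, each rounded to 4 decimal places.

Initial: x=1.0000 theta=-0.1000
After 1 (propagate distance d=28): x=-1.8000 theta=-0.1000
After 2 (thin lens f=26): x=-1.8000 theta=-2/65 (≈-0.0308)
Rounded to 4 decimal places: x = -1.8000, theta = -0.0308

Answer: -1.8000 -0.0308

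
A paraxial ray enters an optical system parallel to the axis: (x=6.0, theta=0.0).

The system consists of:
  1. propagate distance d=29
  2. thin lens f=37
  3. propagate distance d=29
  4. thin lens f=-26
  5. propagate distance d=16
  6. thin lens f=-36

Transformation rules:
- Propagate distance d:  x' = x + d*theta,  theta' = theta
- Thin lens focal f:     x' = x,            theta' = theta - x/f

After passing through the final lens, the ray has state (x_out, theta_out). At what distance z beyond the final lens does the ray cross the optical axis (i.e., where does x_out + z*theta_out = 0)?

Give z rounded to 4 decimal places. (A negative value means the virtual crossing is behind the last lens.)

Initial: x=6.0000 theta=0.0000
After 1 (propagate distance d=29): x=6.0000 theta=0.0000
After 2 (thin lens f=37): x=6.0000 theta=-6/37 (≈-0.1622)
After 3 (propagate distance d=29): x=48/37 (≈1.2973) theta=-6/37 (≈-0.1622)
After 4 (thin lens f=-26): x=48/37 (≈1.2973) theta=-54/481 (≈-0.1123)
After 5 (propagate distance d=16): x=-240/481 (≈-0.4990) theta=-54/481 (≈-0.1123)
After 6 (thin lens f=-36): x=-240/481 (≈-0.4990) theta=-14/111 (≈-0.1261)
z_focus = -x_out/theta_out = -(-240/481)/(-14/111) = -360/91 ≈ -3.9560
Rounded to 4 decimal places: z = -3.9560

Answer: -3.9560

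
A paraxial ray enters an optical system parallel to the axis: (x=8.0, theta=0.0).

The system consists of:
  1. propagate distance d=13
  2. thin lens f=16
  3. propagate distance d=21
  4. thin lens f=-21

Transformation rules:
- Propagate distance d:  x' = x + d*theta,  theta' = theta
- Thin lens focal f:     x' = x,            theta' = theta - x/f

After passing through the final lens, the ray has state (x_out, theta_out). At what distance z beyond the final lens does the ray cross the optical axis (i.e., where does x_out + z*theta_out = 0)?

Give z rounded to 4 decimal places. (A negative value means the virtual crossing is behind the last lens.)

Answer: -4.0385

Derivation:
Initial: x=8.0000 theta=0.0000
After 1 (propagate distance d=13): x=8.0000 theta=0.0000
After 2 (thin lens f=16): x=8.0000 theta=-0.5000
After 3 (propagate distance d=21): x=-2.5000 theta=-0.5000
After 4 (thin lens f=-21): x=-2.5000 theta=-13/21 (≈-0.6190)
z_focus = -x_out/theta_out = -(-2.5000)/(-13/21) = -105/26 ≈ -4.0385
Rounded to 4 decimal places: z = -4.0385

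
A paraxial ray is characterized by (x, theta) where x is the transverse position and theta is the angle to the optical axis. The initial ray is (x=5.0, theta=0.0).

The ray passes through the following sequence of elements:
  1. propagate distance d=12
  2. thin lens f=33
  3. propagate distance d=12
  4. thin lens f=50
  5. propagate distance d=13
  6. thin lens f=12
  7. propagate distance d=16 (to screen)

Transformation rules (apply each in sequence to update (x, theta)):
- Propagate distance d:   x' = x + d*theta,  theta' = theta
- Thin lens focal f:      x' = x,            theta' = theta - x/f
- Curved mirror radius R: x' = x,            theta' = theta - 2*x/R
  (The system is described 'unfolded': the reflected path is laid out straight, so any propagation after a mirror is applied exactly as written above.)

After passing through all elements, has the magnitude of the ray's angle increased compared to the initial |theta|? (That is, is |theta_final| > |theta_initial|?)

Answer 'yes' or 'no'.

Answer: yes

Derivation:
Initial: x=5.0000 theta=0.0000
After 1 (propagate distance d=12): x=5.0000 theta=0.0000
After 2 (thin lens f=33): x=5.0000 theta=-5/33 (≈-0.1515)
After 3 (propagate distance d=12): x=35/11 (≈3.1818) theta=-5/33 (≈-0.1515)
After 4 (thin lens f=50): x=35/11 (≈3.1818) theta=-71/330 (≈-0.2152)
After 5 (propagate distance d=13): x=127/330 (≈0.3848) theta=-71/330 (≈-0.2152)
After 6 (thin lens f=12): x=127/330 (≈0.3848) theta=-89/360 (≈-0.2472)
After 7 (propagate distance d=16 (to screen)): x=-707/198 (≈-3.5707) theta=-89/360 (≈-0.2472)
|theta_initial|=0.0000 |theta_final|=89/360 (≈0.2472) -> increased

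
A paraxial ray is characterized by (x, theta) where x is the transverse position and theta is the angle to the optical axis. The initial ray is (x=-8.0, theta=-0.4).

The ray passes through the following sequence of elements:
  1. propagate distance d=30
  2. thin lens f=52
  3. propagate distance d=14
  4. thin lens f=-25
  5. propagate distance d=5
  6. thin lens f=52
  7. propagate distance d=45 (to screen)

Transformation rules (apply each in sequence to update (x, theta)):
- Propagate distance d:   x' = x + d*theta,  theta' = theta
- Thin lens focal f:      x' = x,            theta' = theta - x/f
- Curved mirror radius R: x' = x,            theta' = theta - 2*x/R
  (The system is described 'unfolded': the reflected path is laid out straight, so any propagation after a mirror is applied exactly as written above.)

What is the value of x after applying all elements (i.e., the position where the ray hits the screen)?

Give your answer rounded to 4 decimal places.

Initial: x=-8.0000 theta=-0.4000
After 1 (propagate distance d=30): x=-20.0000 theta=-0.4000
After 2 (thin lens f=52): x=-20.0000 theta=-1/65 (≈-0.0154)
After 3 (propagate distance d=14): x=-1314/65 (≈-20.2154) theta=-1/65 (≈-0.0154)
After 4 (thin lens f=-25): x=-1314/65 (≈-20.2154) theta=-0.8240
After 5 (propagate distance d=5): x=-7909/325 (≈-24.3354) theta=-0.8240
After 6 (thin lens f=52): x=-7909/325 (≈-24.3354) theta=-30083/84500 (≈-0.3560)
After 7 (propagate distance d=45 (to screen)): x=-136403/3380 (≈-40.3559) theta=-30083/84500 (≈-0.3560)
Rounded to 4 decimal places: x = -40.3559

Answer: -40.3559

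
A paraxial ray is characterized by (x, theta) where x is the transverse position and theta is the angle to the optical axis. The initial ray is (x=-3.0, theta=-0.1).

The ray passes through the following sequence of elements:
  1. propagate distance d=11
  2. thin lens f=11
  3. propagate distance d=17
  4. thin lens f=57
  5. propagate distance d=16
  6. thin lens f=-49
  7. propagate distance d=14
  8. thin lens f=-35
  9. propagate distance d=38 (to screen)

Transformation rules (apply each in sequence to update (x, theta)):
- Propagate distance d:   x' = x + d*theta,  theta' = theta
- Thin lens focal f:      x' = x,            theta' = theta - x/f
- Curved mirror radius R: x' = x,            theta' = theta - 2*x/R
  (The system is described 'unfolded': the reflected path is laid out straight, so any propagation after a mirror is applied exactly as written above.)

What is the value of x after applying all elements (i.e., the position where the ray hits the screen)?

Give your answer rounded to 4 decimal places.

Answer: 34.1144

Derivation:
Initial: x=-3.0000 theta=-0.1000
After 1 (propagate distance d=11): x=-4.1000 theta=-0.1000
After 2 (thin lens f=11): x=-4.1000 theta=3/11 (≈0.2727)
After 3 (propagate distance d=17): x=59/110 (≈0.5364) theta=3/11 (≈0.2727)
After 4 (thin lens f=57): x=59/110 (≈0.5364) theta=1651/6270 (≈0.2633)
After 5 (propagate distance d=16): x=29779/6270 (≈4.7494) theta=1651/6270 (≈0.2633)
After 6 (thin lens f=-49): x=29779/6270 (≈4.7494) theta=55339/153615 (≈0.3602)
After 7 (propagate distance d=14): x=429809/43890 (≈9.7929) theta=55339/153615 (≈0.3602)
After 8 (thin lens f=-35): x=429809/43890 (≈9.7929) theta=46819/73150 (≈0.6400)
After 9 (propagate distance d=38 (to screen)): x=7486411/219450 (≈34.1144) theta=46819/73150 (≈0.6400)
Rounded to 4 decimal places: x = 34.1144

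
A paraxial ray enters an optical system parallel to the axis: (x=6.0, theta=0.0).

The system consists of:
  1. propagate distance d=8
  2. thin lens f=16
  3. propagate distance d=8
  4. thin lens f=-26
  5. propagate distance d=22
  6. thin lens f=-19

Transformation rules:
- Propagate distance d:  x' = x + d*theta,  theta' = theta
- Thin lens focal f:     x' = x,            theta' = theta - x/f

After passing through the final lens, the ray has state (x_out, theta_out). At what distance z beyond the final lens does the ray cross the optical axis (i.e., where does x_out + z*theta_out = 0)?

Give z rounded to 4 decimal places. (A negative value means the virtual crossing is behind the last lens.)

Initial: x=6.0000 theta=0.0000
After 1 (propagate distance d=8): x=6.0000 theta=0.0000
After 2 (thin lens f=16): x=6.0000 theta=-0.3750
After 3 (propagate distance d=8): x=3.0000 theta=-0.3750
After 4 (thin lens f=-26): x=3.0000 theta=-27/104 (≈-0.2596)
After 5 (propagate distance d=22): x=-141/52 (≈-2.7115) theta=-27/104 (≈-0.2596)
After 6 (thin lens f=-19): x=-141/52 (≈-2.7115) theta=-795/1976 (≈-0.4023)
z_focus = -x_out/theta_out = -(-141/52)/(-795/1976) = -1786/265 ≈ -6.7396
Rounded to 4 decimal places: z = -6.7396

Answer: -6.7396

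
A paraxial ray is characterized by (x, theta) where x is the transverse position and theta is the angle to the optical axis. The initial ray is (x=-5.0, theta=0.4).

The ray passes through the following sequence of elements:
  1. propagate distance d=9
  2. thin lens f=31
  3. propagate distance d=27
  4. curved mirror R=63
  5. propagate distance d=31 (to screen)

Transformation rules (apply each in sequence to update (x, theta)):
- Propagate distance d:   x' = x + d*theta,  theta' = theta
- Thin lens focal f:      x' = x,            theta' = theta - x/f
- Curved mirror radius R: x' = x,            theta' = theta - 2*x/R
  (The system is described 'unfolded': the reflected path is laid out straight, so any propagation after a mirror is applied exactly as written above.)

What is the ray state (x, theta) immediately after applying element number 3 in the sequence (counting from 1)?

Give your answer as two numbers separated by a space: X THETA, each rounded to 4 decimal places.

Initial: x=-5.0000 theta=0.4000
After 1 (propagate distance d=9): x=-1.4000 theta=0.4000
After 2 (thin lens f=31): x=-1.4000 theta=69/155 (≈0.4452)
After 3 (propagate distance d=27): x=1646/155 (≈10.6194) theta=69/155 (≈0.4452)
Rounded to 4 decimal places: x = 10.6194, theta = 0.4452

Answer: 10.6194 0.4452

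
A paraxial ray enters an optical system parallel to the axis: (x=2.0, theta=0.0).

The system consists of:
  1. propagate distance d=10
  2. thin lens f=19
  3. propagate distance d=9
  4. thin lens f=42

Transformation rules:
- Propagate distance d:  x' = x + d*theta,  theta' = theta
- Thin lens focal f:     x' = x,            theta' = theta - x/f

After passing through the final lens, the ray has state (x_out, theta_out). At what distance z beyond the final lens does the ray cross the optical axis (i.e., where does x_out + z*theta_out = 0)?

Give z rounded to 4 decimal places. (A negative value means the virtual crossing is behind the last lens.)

Initial: x=2.0000 theta=0.0000
After 1 (propagate distance d=10): x=2.0000 theta=0.0000
After 2 (thin lens f=19): x=2.0000 theta=-2/19 (≈-0.1053)
After 3 (propagate distance d=9): x=20/19 (≈1.0526) theta=-2/19 (≈-0.1053)
After 4 (thin lens f=42): x=20/19 (≈1.0526) theta=-52/399 (≈-0.1303)
z_focus = -x_out/theta_out = -(20/19)/(-52/399) = 105/13 ≈ 8.0769
Rounded to 4 decimal places: z = 8.0769

Answer: 8.0769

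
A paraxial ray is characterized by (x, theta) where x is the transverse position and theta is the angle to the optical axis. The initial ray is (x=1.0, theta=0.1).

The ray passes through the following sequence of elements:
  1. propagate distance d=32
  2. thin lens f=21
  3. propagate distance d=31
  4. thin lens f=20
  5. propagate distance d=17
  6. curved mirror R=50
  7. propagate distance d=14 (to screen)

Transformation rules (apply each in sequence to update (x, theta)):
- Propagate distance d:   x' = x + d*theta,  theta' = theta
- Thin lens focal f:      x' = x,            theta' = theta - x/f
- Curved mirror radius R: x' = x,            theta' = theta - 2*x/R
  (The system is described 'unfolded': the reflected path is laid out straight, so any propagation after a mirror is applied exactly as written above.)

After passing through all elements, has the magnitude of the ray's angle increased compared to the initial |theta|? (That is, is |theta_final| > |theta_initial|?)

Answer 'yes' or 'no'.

Initial: x=1.0000 theta=0.1000
After 1 (propagate distance d=32): x=4.2000 theta=0.1000
After 2 (thin lens f=21): x=4.2000 theta=-0.1000
After 3 (propagate distance d=31): x=1.1000 theta=-0.1000
After 4 (thin lens f=20): x=1.1000 theta=-0.1550
After 5 (propagate distance d=17): x=-1.5350 theta=-0.1550
After 6 (curved mirror R=50): x=-1.5350 theta=-0.0936
After 7 (propagate distance d=14 (to screen)): x=-2.8454 theta=-0.0936
|theta_initial|=0.1000 |theta_final|=0.0936 -> not increased

Answer: no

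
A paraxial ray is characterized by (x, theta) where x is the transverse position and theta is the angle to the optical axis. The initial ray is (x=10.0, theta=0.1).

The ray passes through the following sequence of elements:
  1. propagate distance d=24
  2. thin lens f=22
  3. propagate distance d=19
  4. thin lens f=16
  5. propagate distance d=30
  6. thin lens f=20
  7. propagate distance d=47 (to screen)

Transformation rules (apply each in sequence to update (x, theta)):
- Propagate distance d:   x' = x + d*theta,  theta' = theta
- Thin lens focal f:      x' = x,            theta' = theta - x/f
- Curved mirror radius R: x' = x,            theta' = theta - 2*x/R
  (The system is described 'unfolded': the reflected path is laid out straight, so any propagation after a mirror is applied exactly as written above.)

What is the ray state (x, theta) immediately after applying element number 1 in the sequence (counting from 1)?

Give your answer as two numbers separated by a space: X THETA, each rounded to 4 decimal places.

Initial: x=10.0000 theta=0.1000
After 1 (propagate distance d=24): x=12.4000 theta=0.1000
Rounded to 4 decimal places: x = 12.4000, theta = 0.1000

Answer: 12.4000 0.1000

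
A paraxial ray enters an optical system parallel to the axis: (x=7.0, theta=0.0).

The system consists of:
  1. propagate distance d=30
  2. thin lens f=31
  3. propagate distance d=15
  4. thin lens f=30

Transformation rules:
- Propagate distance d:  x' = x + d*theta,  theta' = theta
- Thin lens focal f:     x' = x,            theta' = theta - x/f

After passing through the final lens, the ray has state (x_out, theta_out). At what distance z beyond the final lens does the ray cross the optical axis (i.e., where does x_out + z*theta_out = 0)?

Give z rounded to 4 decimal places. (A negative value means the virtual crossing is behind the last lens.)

Initial: x=7.0000 theta=0.0000
After 1 (propagate distance d=30): x=7.0000 theta=0.0000
After 2 (thin lens f=31): x=7.0000 theta=-7/31 (≈-0.2258)
After 3 (propagate distance d=15): x=112/31 (≈3.6129) theta=-7/31 (≈-0.2258)
After 4 (thin lens f=30): x=112/31 (≈3.6129) theta=-161/465 (≈-0.3462)
z_focus = -x_out/theta_out = -(112/31)/(-161/465) = 240/23 ≈ 10.4348
Rounded to 4 decimal places: z = 10.4348

Answer: 10.4348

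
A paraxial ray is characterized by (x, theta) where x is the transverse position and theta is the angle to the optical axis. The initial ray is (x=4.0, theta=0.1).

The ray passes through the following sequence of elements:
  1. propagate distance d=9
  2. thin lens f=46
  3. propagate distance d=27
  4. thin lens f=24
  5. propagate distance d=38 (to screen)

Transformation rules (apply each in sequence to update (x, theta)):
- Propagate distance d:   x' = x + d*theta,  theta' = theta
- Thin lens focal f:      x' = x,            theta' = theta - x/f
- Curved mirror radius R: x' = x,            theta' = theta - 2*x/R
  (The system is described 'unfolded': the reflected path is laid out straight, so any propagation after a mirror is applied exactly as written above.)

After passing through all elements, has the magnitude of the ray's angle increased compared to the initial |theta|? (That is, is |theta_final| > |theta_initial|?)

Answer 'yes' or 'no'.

Initial: x=4.0000 theta=0.1000
After 1 (propagate distance d=9): x=4.9000 theta=0.1000
After 2 (thin lens f=46): x=4.9000 theta=-3/460 (≈-0.0065)
After 3 (propagate distance d=27): x=2173/460 (≈4.7239) theta=-3/460 (≈-0.0065)
After 4 (thin lens f=24): x=2173/460 (≈4.7239) theta=-449/2208 (≈-0.2034)
After 5 (propagate distance d=38 (to screen)): x=-16579/5520 (≈-3.0034) theta=-449/2208 (≈-0.2034)
|theta_initial|=0.1000 |theta_final|=449/2208 (≈0.2034) -> increased

Answer: yes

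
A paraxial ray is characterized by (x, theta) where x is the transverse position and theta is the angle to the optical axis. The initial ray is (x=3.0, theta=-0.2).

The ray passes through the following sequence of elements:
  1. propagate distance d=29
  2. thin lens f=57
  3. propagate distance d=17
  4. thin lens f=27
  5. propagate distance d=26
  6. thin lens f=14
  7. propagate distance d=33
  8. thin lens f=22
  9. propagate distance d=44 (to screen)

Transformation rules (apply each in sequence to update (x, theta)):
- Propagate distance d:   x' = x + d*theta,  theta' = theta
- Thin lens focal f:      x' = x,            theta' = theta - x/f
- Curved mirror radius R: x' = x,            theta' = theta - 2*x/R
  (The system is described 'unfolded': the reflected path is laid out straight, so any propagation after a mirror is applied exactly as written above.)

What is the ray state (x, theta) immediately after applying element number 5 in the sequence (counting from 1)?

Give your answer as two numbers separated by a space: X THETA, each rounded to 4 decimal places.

Initial: x=3.0000 theta=-0.2000
After 1 (propagate distance d=29): x=-2.8000 theta=-0.2000
After 2 (thin lens f=57): x=-2.8000 theta=-43/285 (≈-0.1509)
After 3 (propagate distance d=17): x=-1529/285 (≈-5.3649) theta=-43/285 (≈-0.1509)
After 4 (thin lens f=27): x=-1529/285 (≈-5.3649) theta=368/7695 (≈0.0478)
After 5 (propagate distance d=26): x=-6343/1539 (≈-4.1215) theta=368/7695 (≈0.0478)
Rounded to 4 decimal places: x = -4.1215, theta = 0.0478

Answer: -4.1215 0.0478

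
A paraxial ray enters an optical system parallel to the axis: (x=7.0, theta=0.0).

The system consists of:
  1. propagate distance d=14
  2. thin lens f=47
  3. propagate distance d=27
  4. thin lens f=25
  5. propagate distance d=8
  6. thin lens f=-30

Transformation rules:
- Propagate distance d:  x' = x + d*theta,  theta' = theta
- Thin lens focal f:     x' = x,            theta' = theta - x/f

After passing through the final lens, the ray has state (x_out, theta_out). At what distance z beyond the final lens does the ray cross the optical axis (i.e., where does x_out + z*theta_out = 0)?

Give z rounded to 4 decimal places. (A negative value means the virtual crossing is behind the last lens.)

Initial: x=7.0000 theta=0.0000
After 1 (propagate distance d=14): x=7.0000 theta=0.0000
After 2 (thin lens f=47): x=7.0000 theta=-7/47 (≈-0.1489)
After 3 (propagate distance d=27): x=140/47 (≈2.9787) theta=-7/47 (≈-0.1489)
After 4 (thin lens f=25): x=140/47 (≈2.9787) theta=-63/235 (≈-0.2681)
After 5 (propagate distance d=8): x=196/235 (≈0.8340) theta=-63/235 (≈-0.2681)
After 6 (thin lens f=-30): x=196/235 (≈0.8340) theta=-847/3525 (≈-0.2403)
z_focus = -x_out/theta_out = -(196/235)/(-847/3525) = 420/121 ≈ 3.4711
Rounded to 4 decimal places: z = 3.4711

Answer: 3.4711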